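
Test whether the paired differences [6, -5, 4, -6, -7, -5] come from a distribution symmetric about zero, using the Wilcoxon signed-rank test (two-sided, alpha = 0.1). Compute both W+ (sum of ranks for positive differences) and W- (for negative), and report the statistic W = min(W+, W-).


Step 1: Drop any zero differences (none here) and take |d_i|.
|d| = [6, 5, 4, 6, 7, 5]
Step 2: Midrank |d_i| (ties get averaged ranks).
ranks: |6|->4.5, |5|->2.5, |4|->1, |6|->4.5, |7|->6, |5|->2.5
Step 3: Attach original signs; sum ranks with positive sign and with negative sign.
W+ = 4.5 + 1 = 5.5
W- = 2.5 + 4.5 + 6 + 2.5 = 15.5
(Check: W+ + W- = 21 should equal n(n+1)/2 = 21.)
Step 4: Test statistic W = min(W+, W-) = 5.5.
Step 5: Ties in |d|, so use the tie-corrected normal approximation.
        E[W] = n(n+1)/4 = 6*7/4 = 10.5.
        Tie groups: |d|=5 (t=2), |d|=6 (t=2); sum(t^3 - t) = 12.
        Var[W] = n(n+1)(2n+1)/24 - sum(t^3-t)/48 = 546/24 - 12/48 = 22.5.
        z = (W - E[W]) / sqrt(Var[W]) = (5.5 - 10.5) / 4.7434 = -1.0541.
        Two-sided p = 2*Phi(z) = 0.291841.
Step 6: alpha = 0.1. fail to reject H0.

W+ = 5.5, W- = 15.5, W = min = 5.5, p = 0.291841, fail to reject H0.


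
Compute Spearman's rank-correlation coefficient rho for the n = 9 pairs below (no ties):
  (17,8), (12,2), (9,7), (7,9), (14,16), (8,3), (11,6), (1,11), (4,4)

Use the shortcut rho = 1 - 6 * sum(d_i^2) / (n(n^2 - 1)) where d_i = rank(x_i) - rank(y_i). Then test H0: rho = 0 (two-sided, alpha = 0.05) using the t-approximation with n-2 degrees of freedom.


Step 1: Rank x and y separately (midranks; no ties here).
rank(x): 17->9, 12->7, 9->5, 7->3, 14->8, 8->4, 11->6, 1->1, 4->2
rank(y): 8->6, 2->1, 7->5, 9->7, 16->9, 3->2, 6->4, 11->8, 4->3
Step 2: d_i = R_x(i) - R_y(i); compute d_i^2.
  (9-6)^2=9, (7-1)^2=36, (5-5)^2=0, (3-7)^2=16, (8-9)^2=1, (4-2)^2=4, (6-4)^2=4, (1-8)^2=49, (2-3)^2=1
sum(d^2) = 120.
Step 3: rho = 1 - 6*120 / (9*(9^2 - 1)) = 1 - 720/720 = 0.000000.
Step 4: Under H0, t = rho * sqrt((n-2)/(1-rho^2)) = 0.0000 ~ t(7).
Step 5: Two-sided p-value from the t-distribution with 7 df = 1.000000.
Step 6: alpha = 0.05. fail to reject H0.

rho = 0.0000, p = 1.000000, fail to reject H0 at alpha = 0.05.


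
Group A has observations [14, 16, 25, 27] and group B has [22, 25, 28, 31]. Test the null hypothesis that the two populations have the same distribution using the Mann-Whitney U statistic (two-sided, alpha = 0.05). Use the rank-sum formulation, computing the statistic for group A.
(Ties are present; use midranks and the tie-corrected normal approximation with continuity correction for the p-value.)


Step 1: Combine and sort all 8 observations; assign midranks.
sorted (value, group): (14,X), (16,X), (22,Y), (25,X), (25,Y), (27,X), (28,Y), (31,Y)
ranks: 14->1, 16->2, 22->3, 25->4.5, 25->4.5, 27->6, 28->7, 31->8
Step 2: Rank sum for X: R1 = 1 + 2 + 4.5 + 6 = 13.5.
Step 3: U_X = R1 - n1(n1+1)/2 = 13.5 - 4*5/2 = 13.5 - 10 = 3.5.
       U_Y = n1*n2 - U_X = 16 - 3.5 = 12.5.
Step 4: Ties are present, so use the tie-corrected normal approximation (with continuity correction) for the p-value.
Step 5: p-value = 0.245383; compare to alpha = 0.05. fail to reject H0.

U_X = 3.5, p = 0.245383, fail to reject H0 at alpha = 0.05.


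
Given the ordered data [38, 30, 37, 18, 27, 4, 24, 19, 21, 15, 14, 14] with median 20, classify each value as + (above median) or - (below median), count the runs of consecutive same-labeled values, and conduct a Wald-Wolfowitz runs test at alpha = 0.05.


Step 1: Compute median = 20; label A = above, B = below.
Labels in order: AAABABABABBB  (n_A = 6, n_B = 6)
Step 2: Count runs R = 8.
Step 3: Under H0 (random ordering), E[R] = 2*n_A*n_B/(n_A+n_B) + 1 = 2*6*6/12 + 1 = 7.0000.
        Var[R] = 2*n_A*n_B*(2*n_A*n_B - n_A - n_B) / ((n_A+n_B)^2 * (n_A+n_B-1)) = 4320/1584 = 2.7273.
        SD[R] = 1.6514.
Step 4: Continuity-corrected z = (R - 0.5 - E[R]) / SD[R] = (8 - 0.5 - 7.0000) / 1.6514 = 0.3028.
Step 5: Two-sided p-value via normal approximation = 2*(1 - Phi(|z|)) = 0.762069.
Step 6: alpha = 0.05. fail to reject H0.

R = 8, z = 0.3028, p = 0.762069, fail to reject H0.


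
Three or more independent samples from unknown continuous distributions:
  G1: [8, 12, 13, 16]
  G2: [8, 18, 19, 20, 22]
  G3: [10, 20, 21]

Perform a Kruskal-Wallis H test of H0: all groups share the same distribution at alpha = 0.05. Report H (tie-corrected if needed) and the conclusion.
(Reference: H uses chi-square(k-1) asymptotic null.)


Step 1: Combine all N = 12 observations and assign midranks.
sorted (value, group, rank): (8,G1,1.5), (8,G2,1.5), (10,G3,3), (12,G1,4), (13,G1,5), (16,G1,6), (18,G2,7), (19,G2,8), (20,G2,9.5), (20,G3,9.5), (21,G3,11), (22,G2,12)
Step 2: Sum ranks within each group.
R_1 = 16.5 (n_1 = 4)
R_2 = 38 (n_2 = 5)
R_3 = 23.5 (n_3 = 3)
Step 3: H = 12/(N(N+1)) * sum(R_i^2/n_i) - 3(N+1)
     = 12/(12*13) * (16.5^2/4 + 38^2/5 + 23.5^2/3) - 3*13
     = 0.076923 * 540.946 - 39
     = 2.611218.
Step 4: Ties present; correction factor C = 1 - 12/(12^3 - 12) = 0.993007. Corrected H = 2.611218 / 0.993007 = 2.629607.
Step 5: Under H0, H ~ chi^2(2); p-value = 0.268527.
Step 6: alpha = 0.05. fail to reject H0.

H = 2.6296, df = 2, p = 0.268527, fail to reject H0.


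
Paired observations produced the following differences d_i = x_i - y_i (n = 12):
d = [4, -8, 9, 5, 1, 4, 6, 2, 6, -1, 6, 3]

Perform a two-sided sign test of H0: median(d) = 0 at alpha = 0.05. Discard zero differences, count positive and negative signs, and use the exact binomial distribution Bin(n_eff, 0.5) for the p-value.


Step 1: Discard zero differences. Original n = 12; n_eff = number of nonzero differences = 12.
Nonzero differences (with sign): +4, -8, +9, +5, +1, +4, +6, +2, +6, -1, +6, +3
Step 2: Count signs: positive = 10, negative = 2.
Step 3: Under H0: P(positive) = 0.5, so the number of positives S ~ Bin(12, 0.5).
Step 4: Two-sided exact p-value = sum of Bin(12,0.5) probabilities at or below the observed probability = 0.038574.
Step 5: alpha = 0.05. reject H0.

n_eff = 12, pos = 10, neg = 2, p = 0.038574, reject H0.


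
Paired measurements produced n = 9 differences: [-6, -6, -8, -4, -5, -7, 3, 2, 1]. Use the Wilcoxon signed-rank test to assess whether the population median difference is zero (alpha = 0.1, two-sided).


Step 1: Drop any zero differences (none here) and take |d_i|.
|d| = [6, 6, 8, 4, 5, 7, 3, 2, 1]
Step 2: Midrank |d_i| (ties get averaged ranks).
ranks: |6|->6.5, |6|->6.5, |8|->9, |4|->4, |5|->5, |7|->8, |3|->3, |2|->2, |1|->1
Step 3: Attach original signs; sum ranks with positive sign and with negative sign.
W+ = 3 + 2 + 1 = 6
W- = 6.5 + 6.5 + 9 + 4 + 5 + 8 = 39
(Check: W+ + W- = 45 should equal n(n+1)/2 = 45.)
Step 4: Test statistic W = min(W+, W-) = 6.
Step 5: Ties in |d|, so use the tie-corrected normal approximation.
        E[W] = n(n+1)/4 = 9*10/4 = 22.5.
        Tie groups: |d|=6 (t=2); sum(t^3 - t) = 6.
        Var[W] = n(n+1)(2n+1)/24 - sum(t^3-t)/48 = 1710/24 - 6/48 = 71.125.
        z = (W - E[W]) / sqrt(Var[W]) = (6 - 22.5) / 8.4336 = -1.9565.
        Two-sided p = 2*Phi(z) = 0.050410.
Step 6: alpha = 0.1. reject H0.

W+ = 6, W- = 39, W = min = 6, p = 0.050410, reject H0.


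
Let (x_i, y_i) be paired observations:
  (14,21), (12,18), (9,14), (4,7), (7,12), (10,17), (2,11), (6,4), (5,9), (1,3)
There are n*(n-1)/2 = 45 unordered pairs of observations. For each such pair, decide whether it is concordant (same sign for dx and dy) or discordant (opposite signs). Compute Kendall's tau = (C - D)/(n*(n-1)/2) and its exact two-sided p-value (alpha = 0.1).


Step 1: Enumerate the 45 unordered pairs (i,j) with i<j and classify each by sign(x_j-x_i) * sign(y_j-y_i).
  (1,2):dx=-2,dy=-3->C; (1,3):dx=-5,dy=-7->C; (1,4):dx=-10,dy=-14->C; (1,5):dx=-7,dy=-9->C
  (1,6):dx=-4,dy=-4->C; (1,7):dx=-12,dy=-10->C; (1,8):dx=-8,dy=-17->C; (1,9):dx=-9,dy=-12->C
  (1,10):dx=-13,dy=-18->C; (2,3):dx=-3,dy=-4->C; (2,4):dx=-8,dy=-11->C; (2,5):dx=-5,dy=-6->C
  (2,6):dx=-2,dy=-1->C; (2,7):dx=-10,dy=-7->C; (2,8):dx=-6,dy=-14->C; (2,9):dx=-7,dy=-9->C
  (2,10):dx=-11,dy=-15->C; (3,4):dx=-5,dy=-7->C; (3,5):dx=-2,dy=-2->C; (3,6):dx=+1,dy=+3->C
  (3,7):dx=-7,dy=-3->C; (3,8):dx=-3,dy=-10->C; (3,9):dx=-4,dy=-5->C; (3,10):dx=-8,dy=-11->C
  (4,5):dx=+3,dy=+5->C; (4,6):dx=+6,dy=+10->C; (4,7):dx=-2,dy=+4->D; (4,8):dx=+2,dy=-3->D
  (4,9):dx=+1,dy=+2->C; (4,10):dx=-3,dy=-4->C; (5,6):dx=+3,dy=+5->C; (5,7):dx=-5,dy=-1->C
  (5,8):dx=-1,dy=-8->C; (5,9):dx=-2,dy=-3->C; (5,10):dx=-6,dy=-9->C; (6,7):dx=-8,dy=-6->C
  (6,8):dx=-4,dy=-13->C; (6,9):dx=-5,dy=-8->C; (6,10):dx=-9,dy=-14->C; (7,8):dx=+4,dy=-7->D
  (7,9):dx=+3,dy=-2->D; (7,10):dx=-1,dy=-8->C; (8,9):dx=-1,dy=+5->D; (8,10):dx=-5,dy=-1->C
  (9,10):dx=-4,dy=-6->C
Step 2: C = 40, D = 5, total pairs = 45.
Step 3: tau = (C - D)/(n(n-1)/2) = (40 - 5)/45 = 0.777778.
Step 4: Exact two-sided p-value (enumerate n! = 3628800 permutations of y under H0): p = 0.000946.
Step 5: alpha = 0.1. reject H0.

tau_b = 0.7778 (C=40, D=5), p = 0.000946, reject H0.


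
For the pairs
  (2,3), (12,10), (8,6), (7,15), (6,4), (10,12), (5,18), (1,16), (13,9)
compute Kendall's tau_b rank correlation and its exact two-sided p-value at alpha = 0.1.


Step 1: Enumerate the 36 unordered pairs (i,j) with i<j and classify each by sign(x_j-x_i) * sign(y_j-y_i).
  (1,2):dx=+10,dy=+7->C; (1,3):dx=+6,dy=+3->C; (1,4):dx=+5,dy=+12->C; (1,5):dx=+4,dy=+1->C
  (1,6):dx=+8,dy=+9->C; (1,7):dx=+3,dy=+15->C; (1,8):dx=-1,dy=+13->D; (1,9):dx=+11,dy=+6->C
  (2,3):dx=-4,dy=-4->C; (2,4):dx=-5,dy=+5->D; (2,5):dx=-6,dy=-6->C; (2,6):dx=-2,dy=+2->D
  (2,7):dx=-7,dy=+8->D; (2,8):dx=-11,dy=+6->D; (2,9):dx=+1,dy=-1->D; (3,4):dx=-1,dy=+9->D
  (3,5):dx=-2,dy=-2->C; (3,6):dx=+2,dy=+6->C; (3,7):dx=-3,dy=+12->D; (3,8):dx=-7,dy=+10->D
  (3,9):dx=+5,dy=+3->C; (4,5):dx=-1,dy=-11->C; (4,6):dx=+3,dy=-3->D; (4,7):dx=-2,dy=+3->D
  (4,8):dx=-6,dy=+1->D; (4,9):dx=+6,dy=-6->D; (5,6):dx=+4,dy=+8->C; (5,7):dx=-1,dy=+14->D
  (5,8):dx=-5,dy=+12->D; (5,9):dx=+7,dy=+5->C; (6,7):dx=-5,dy=+6->D; (6,8):dx=-9,dy=+4->D
  (6,9):dx=+3,dy=-3->D; (7,8):dx=-4,dy=-2->C; (7,9):dx=+8,dy=-9->D; (8,9):dx=+12,dy=-7->D
Step 2: C = 16, D = 20, total pairs = 36.
Step 3: tau = (C - D)/(n(n-1)/2) = (16 - 20)/36 = -0.111111.
Step 4: Exact two-sided p-value (enumerate n! = 362880 permutations of y under H0): p = 0.761414.
Step 5: alpha = 0.1. fail to reject H0.

tau_b = -0.1111 (C=16, D=20), p = 0.761414, fail to reject H0.


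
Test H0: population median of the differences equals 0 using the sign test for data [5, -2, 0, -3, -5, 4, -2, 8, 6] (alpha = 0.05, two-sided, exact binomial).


Step 1: Discard zero differences. Original n = 9; n_eff = number of nonzero differences = 8.
Nonzero differences (with sign): +5, -2, -3, -5, +4, -2, +8, +6
Step 2: Count signs: positive = 4, negative = 4.
Step 3: Under H0: P(positive) = 0.5, so the number of positives S ~ Bin(8, 0.5).
Step 4: Two-sided exact p-value = sum of Bin(8,0.5) probabilities at or below the observed probability = 1.000000.
Step 5: alpha = 0.05. fail to reject H0.

n_eff = 8, pos = 4, neg = 4, p = 1.000000, fail to reject H0.


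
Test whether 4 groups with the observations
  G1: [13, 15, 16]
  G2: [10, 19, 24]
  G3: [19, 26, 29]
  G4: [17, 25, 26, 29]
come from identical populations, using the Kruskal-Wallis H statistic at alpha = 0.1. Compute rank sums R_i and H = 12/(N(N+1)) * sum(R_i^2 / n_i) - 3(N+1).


Step 1: Combine all N = 13 observations and assign midranks.
sorted (value, group, rank): (10,G2,1), (13,G1,2), (15,G1,3), (16,G1,4), (17,G4,5), (19,G2,6.5), (19,G3,6.5), (24,G2,8), (25,G4,9), (26,G3,10.5), (26,G4,10.5), (29,G3,12.5), (29,G4,12.5)
Step 2: Sum ranks within each group.
R_1 = 9 (n_1 = 3)
R_2 = 15.5 (n_2 = 3)
R_3 = 29.5 (n_3 = 3)
R_4 = 37 (n_4 = 4)
Step 3: H = 12/(N(N+1)) * sum(R_i^2/n_i) - 3(N+1)
     = 12/(13*14) * (9^2/3 + 15.5^2/3 + 29.5^2/3 + 37^2/4) - 3*14
     = 0.065934 * 739.417 - 42
     = 6.752747.
Step 4: Ties present; correction factor C = 1 - 18/(13^3 - 13) = 0.991758. Corrected H = 6.752747 / 0.991758 = 6.808864.
Step 5: Under H0, H ~ chi^2(3); p-value = 0.078246.
Step 6: alpha = 0.1. reject H0.

H = 6.8089, df = 3, p = 0.078246, reject H0.


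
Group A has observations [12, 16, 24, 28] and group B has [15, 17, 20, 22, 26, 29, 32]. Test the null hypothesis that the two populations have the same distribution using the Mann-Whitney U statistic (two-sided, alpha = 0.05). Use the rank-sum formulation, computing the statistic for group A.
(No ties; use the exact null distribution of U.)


Step 1: Combine and sort all 11 observations; assign midranks.
sorted (value, group): (12,X), (15,Y), (16,X), (17,Y), (20,Y), (22,Y), (24,X), (26,Y), (28,X), (29,Y), (32,Y)
ranks: 12->1, 15->2, 16->3, 17->4, 20->5, 22->6, 24->7, 26->8, 28->9, 29->10, 32->11
Step 2: Rank sum for X: R1 = 1 + 3 + 7 + 9 = 20.
Step 3: U_X = R1 - n1(n1+1)/2 = 20 - 4*5/2 = 20 - 10 = 10.
       U_Y = n1*n2 - U_X = 28 - 10 = 18.
Step 4: No ties, so the exact null distribution of U (based on enumerating the C(11,4) = 330 equally likely rank assignments) gives the two-sided p-value.
Step 5: p-value = 0.527273; compare to alpha = 0.05. fail to reject H0.

U_X = 10, p = 0.527273, fail to reject H0 at alpha = 0.05.


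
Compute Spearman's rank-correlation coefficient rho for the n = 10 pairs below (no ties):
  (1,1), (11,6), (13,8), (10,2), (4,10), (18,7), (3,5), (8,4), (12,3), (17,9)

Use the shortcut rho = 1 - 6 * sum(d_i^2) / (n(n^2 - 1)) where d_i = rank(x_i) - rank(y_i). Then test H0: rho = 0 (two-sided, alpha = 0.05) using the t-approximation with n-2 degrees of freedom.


Step 1: Rank x and y separately (midranks; no ties here).
rank(x): 1->1, 11->6, 13->8, 10->5, 4->3, 18->10, 3->2, 8->4, 12->7, 17->9
rank(y): 1->1, 6->6, 8->8, 2->2, 10->10, 7->7, 5->5, 4->4, 3->3, 9->9
Step 2: d_i = R_x(i) - R_y(i); compute d_i^2.
  (1-1)^2=0, (6-6)^2=0, (8-8)^2=0, (5-2)^2=9, (3-10)^2=49, (10-7)^2=9, (2-5)^2=9, (4-4)^2=0, (7-3)^2=16, (9-9)^2=0
sum(d^2) = 92.
Step 3: rho = 1 - 6*92 / (10*(10^2 - 1)) = 1 - 552/990 = 0.442424.
Step 4: Under H0, t = rho * sqrt((n-2)/(1-rho^2)) = 1.3954 ~ t(8).
Step 5: Two-sided p-value from the t-distribution with 8 df = 0.200423.
Step 6: alpha = 0.05. fail to reject H0.

rho = 0.4424, p = 0.200423, fail to reject H0 at alpha = 0.05.


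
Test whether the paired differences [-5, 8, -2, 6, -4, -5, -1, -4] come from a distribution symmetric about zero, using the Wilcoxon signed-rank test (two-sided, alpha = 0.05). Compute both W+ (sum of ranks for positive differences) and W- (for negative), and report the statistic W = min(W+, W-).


Step 1: Drop any zero differences (none here) and take |d_i|.
|d| = [5, 8, 2, 6, 4, 5, 1, 4]
Step 2: Midrank |d_i| (ties get averaged ranks).
ranks: |5|->5.5, |8|->8, |2|->2, |6|->7, |4|->3.5, |5|->5.5, |1|->1, |4|->3.5
Step 3: Attach original signs; sum ranks with positive sign and with negative sign.
W+ = 8 + 7 = 15
W- = 5.5 + 2 + 3.5 + 5.5 + 1 + 3.5 = 21
(Check: W+ + W- = 36 should equal n(n+1)/2 = 36.)
Step 4: Test statistic W = min(W+, W-) = 15.
Step 5: Ties in |d|, so use the tie-corrected normal approximation.
        E[W] = n(n+1)/4 = 8*9/4 = 18.
        Tie groups: |d|=4 (t=2), |d|=5 (t=2); sum(t^3 - t) = 12.
        Var[W] = n(n+1)(2n+1)/24 - sum(t^3-t)/48 = 1224/24 - 12/48 = 50.75.
        z = (W - E[W]) / sqrt(Var[W]) = (15 - 18) / 7.1239 = -0.4211.
        Two-sided p = 2*Phi(z) = 0.673669.
Step 6: alpha = 0.05. fail to reject H0.

W+ = 15, W- = 21, W = min = 15, p = 0.673669, fail to reject H0.


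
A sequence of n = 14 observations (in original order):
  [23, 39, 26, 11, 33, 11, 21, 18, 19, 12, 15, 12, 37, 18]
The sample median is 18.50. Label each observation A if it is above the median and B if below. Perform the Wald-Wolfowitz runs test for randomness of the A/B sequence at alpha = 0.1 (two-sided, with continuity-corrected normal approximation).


Step 1: Compute median = 18.50; label A = above, B = below.
Labels in order: AAABABABABBBAB  (n_A = 7, n_B = 7)
Step 2: Count runs R = 10.
Step 3: Under H0 (random ordering), E[R] = 2*n_A*n_B/(n_A+n_B) + 1 = 2*7*7/14 + 1 = 8.0000.
        Var[R] = 2*n_A*n_B*(2*n_A*n_B - n_A - n_B) / ((n_A+n_B)^2 * (n_A+n_B-1)) = 8232/2548 = 3.2308.
        SD[R] = 1.7974.
Step 4: Continuity-corrected z = (R - 0.5 - E[R]) / SD[R] = (10 - 0.5 - 8.0000) / 1.7974 = 0.8345.
Step 5: Two-sided p-value via normal approximation = 2*(1 - Phi(|z|)) = 0.403986.
Step 6: alpha = 0.1. fail to reject H0.

R = 10, z = 0.8345, p = 0.403986, fail to reject H0.


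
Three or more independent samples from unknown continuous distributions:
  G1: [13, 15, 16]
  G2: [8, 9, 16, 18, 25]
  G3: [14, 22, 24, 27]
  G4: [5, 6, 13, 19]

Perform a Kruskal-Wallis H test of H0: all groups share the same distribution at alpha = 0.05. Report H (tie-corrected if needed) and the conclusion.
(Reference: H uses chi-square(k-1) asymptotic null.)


Step 1: Combine all N = 16 observations and assign midranks.
sorted (value, group, rank): (5,G4,1), (6,G4,2), (8,G2,3), (9,G2,4), (13,G1,5.5), (13,G4,5.5), (14,G3,7), (15,G1,8), (16,G1,9.5), (16,G2,9.5), (18,G2,11), (19,G4,12), (22,G3,13), (24,G3,14), (25,G2,15), (27,G3,16)
Step 2: Sum ranks within each group.
R_1 = 23 (n_1 = 3)
R_2 = 42.5 (n_2 = 5)
R_3 = 50 (n_3 = 4)
R_4 = 20.5 (n_4 = 4)
Step 3: H = 12/(N(N+1)) * sum(R_i^2/n_i) - 3(N+1)
     = 12/(16*17) * (23^2/3 + 42.5^2/5 + 50^2/4 + 20.5^2/4) - 3*17
     = 0.044118 * 1267.65 - 51
     = 4.925551.
Step 4: Ties present; correction factor C = 1 - 12/(16^3 - 16) = 0.997059. Corrected H = 4.925551 / 0.997059 = 4.940081.
Step 5: Under H0, H ~ chi^2(3); p-value = 0.176238.
Step 6: alpha = 0.05. fail to reject H0.

H = 4.9401, df = 3, p = 0.176238, fail to reject H0.


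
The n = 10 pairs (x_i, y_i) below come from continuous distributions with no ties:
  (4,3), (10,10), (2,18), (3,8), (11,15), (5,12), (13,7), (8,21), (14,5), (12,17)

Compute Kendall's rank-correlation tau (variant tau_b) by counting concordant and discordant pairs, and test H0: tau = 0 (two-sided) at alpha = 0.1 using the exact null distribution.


Step 1: Enumerate the 45 unordered pairs (i,j) with i<j and classify each by sign(x_j-x_i) * sign(y_j-y_i).
  (1,2):dx=+6,dy=+7->C; (1,3):dx=-2,dy=+15->D; (1,4):dx=-1,dy=+5->D; (1,5):dx=+7,dy=+12->C
  (1,6):dx=+1,dy=+9->C; (1,7):dx=+9,dy=+4->C; (1,8):dx=+4,dy=+18->C; (1,9):dx=+10,dy=+2->C
  (1,10):dx=+8,dy=+14->C; (2,3):dx=-8,dy=+8->D; (2,4):dx=-7,dy=-2->C; (2,5):dx=+1,dy=+5->C
  (2,6):dx=-5,dy=+2->D; (2,7):dx=+3,dy=-3->D; (2,8):dx=-2,dy=+11->D; (2,9):dx=+4,dy=-5->D
  (2,10):dx=+2,dy=+7->C; (3,4):dx=+1,dy=-10->D; (3,5):dx=+9,dy=-3->D; (3,6):dx=+3,dy=-6->D
  (3,7):dx=+11,dy=-11->D; (3,8):dx=+6,dy=+3->C; (3,9):dx=+12,dy=-13->D; (3,10):dx=+10,dy=-1->D
  (4,5):dx=+8,dy=+7->C; (4,6):dx=+2,dy=+4->C; (4,7):dx=+10,dy=-1->D; (4,8):dx=+5,dy=+13->C
  (4,9):dx=+11,dy=-3->D; (4,10):dx=+9,dy=+9->C; (5,6):dx=-6,dy=-3->C; (5,7):dx=+2,dy=-8->D
  (5,8):dx=-3,dy=+6->D; (5,9):dx=+3,dy=-10->D; (5,10):dx=+1,dy=+2->C; (6,7):dx=+8,dy=-5->D
  (6,8):dx=+3,dy=+9->C; (6,9):dx=+9,dy=-7->D; (6,10):dx=+7,dy=+5->C; (7,8):dx=-5,dy=+14->D
  (7,9):dx=+1,dy=-2->D; (7,10):dx=-1,dy=+10->D; (8,9):dx=+6,dy=-16->D; (8,10):dx=+4,dy=-4->D
  (9,10):dx=-2,dy=+12->D
Step 2: C = 19, D = 26, total pairs = 45.
Step 3: tau = (C - D)/(n(n-1)/2) = (19 - 26)/45 = -0.155556.
Step 4: Exact two-sided p-value (enumerate n! = 3628800 permutations of y under H0): p = 0.600654.
Step 5: alpha = 0.1. fail to reject H0.

tau_b = -0.1556 (C=19, D=26), p = 0.600654, fail to reject H0.


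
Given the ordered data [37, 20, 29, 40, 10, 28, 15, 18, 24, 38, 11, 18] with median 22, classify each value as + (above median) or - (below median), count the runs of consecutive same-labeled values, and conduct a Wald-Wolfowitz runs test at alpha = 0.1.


Step 1: Compute median = 22; label A = above, B = below.
Labels in order: ABAABABBAABB  (n_A = 6, n_B = 6)
Step 2: Count runs R = 8.
Step 3: Under H0 (random ordering), E[R] = 2*n_A*n_B/(n_A+n_B) + 1 = 2*6*6/12 + 1 = 7.0000.
        Var[R] = 2*n_A*n_B*(2*n_A*n_B - n_A - n_B) / ((n_A+n_B)^2 * (n_A+n_B-1)) = 4320/1584 = 2.7273.
        SD[R] = 1.6514.
Step 4: Continuity-corrected z = (R - 0.5 - E[R]) / SD[R] = (8 - 0.5 - 7.0000) / 1.6514 = 0.3028.
Step 5: Two-sided p-value via normal approximation = 2*(1 - Phi(|z|)) = 0.762069.
Step 6: alpha = 0.1. fail to reject H0.

R = 8, z = 0.3028, p = 0.762069, fail to reject H0.


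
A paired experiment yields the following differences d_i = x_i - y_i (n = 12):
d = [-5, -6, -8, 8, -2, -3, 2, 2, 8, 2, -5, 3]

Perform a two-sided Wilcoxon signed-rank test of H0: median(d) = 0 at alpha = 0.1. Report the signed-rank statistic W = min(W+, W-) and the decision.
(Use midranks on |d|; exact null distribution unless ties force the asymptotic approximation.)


Step 1: Drop any zero differences (none here) and take |d_i|.
|d| = [5, 6, 8, 8, 2, 3, 2, 2, 8, 2, 5, 3]
Step 2: Midrank |d_i| (ties get averaged ranks).
ranks: |5|->7.5, |6|->9, |8|->11, |8|->11, |2|->2.5, |3|->5.5, |2|->2.5, |2|->2.5, |8|->11, |2|->2.5, |5|->7.5, |3|->5.5
Step 3: Attach original signs; sum ranks with positive sign and with negative sign.
W+ = 11 + 2.5 + 2.5 + 11 + 2.5 + 5.5 = 35
W- = 7.5 + 9 + 11 + 2.5 + 5.5 + 7.5 = 43
(Check: W+ + W- = 78 should equal n(n+1)/2 = 78.)
Step 4: Test statistic W = min(W+, W-) = 35.
Step 5: Ties in |d|, so use the tie-corrected normal approximation.
        E[W] = n(n+1)/4 = 12*13/4 = 39.
        Tie groups: |d|=2 (t=4), |d|=3 (t=2), |d|=5 (t=2), |d|=8 (t=3); sum(t^3 - t) = 96.
        Var[W] = n(n+1)(2n+1)/24 - sum(t^3-t)/48 = 3900/24 - 96/48 = 160.5.
        z = (W - E[W]) / sqrt(Var[W]) = (35 - 39) / 12.6689 = -0.3157.
        Two-sided p = 2*Phi(z) = 0.752204.
Step 6: alpha = 0.1. fail to reject H0.

W+ = 35, W- = 43, W = min = 35, p = 0.752204, fail to reject H0.


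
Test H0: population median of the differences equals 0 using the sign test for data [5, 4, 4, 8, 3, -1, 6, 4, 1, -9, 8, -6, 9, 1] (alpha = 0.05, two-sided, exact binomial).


Step 1: Discard zero differences. Original n = 14; n_eff = number of nonzero differences = 14.
Nonzero differences (with sign): +5, +4, +4, +8, +3, -1, +6, +4, +1, -9, +8, -6, +9, +1
Step 2: Count signs: positive = 11, negative = 3.
Step 3: Under H0: P(positive) = 0.5, so the number of positives S ~ Bin(14, 0.5).
Step 4: Two-sided exact p-value = sum of Bin(14,0.5) probabilities at or below the observed probability = 0.057373.
Step 5: alpha = 0.05. fail to reject H0.

n_eff = 14, pos = 11, neg = 3, p = 0.057373, fail to reject H0.


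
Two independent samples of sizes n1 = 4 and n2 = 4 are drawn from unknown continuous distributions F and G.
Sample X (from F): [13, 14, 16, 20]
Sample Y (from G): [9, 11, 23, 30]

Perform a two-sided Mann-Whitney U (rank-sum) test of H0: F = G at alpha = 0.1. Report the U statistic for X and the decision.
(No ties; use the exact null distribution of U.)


Step 1: Combine and sort all 8 observations; assign midranks.
sorted (value, group): (9,Y), (11,Y), (13,X), (14,X), (16,X), (20,X), (23,Y), (30,Y)
ranks: 9->1, 11->2, 13->3, 14->4, 16->5, 20->6, 23->7, 30->8
Step 2: Rank sum for X: R1 = 3 + 4 + 5 + 6 = 18.
Step 3: U_X = R1 - n1(n1+1)/2 = 18 - 4*5/2 = 18 - 10 = 8.
       U_Y = n1*n2 - U_X = 16 - 8 = 8.
Step 4: No ties, so the exact null distribution of U (based on enumerating the C(8,4) = 70 equally likely rank assignments) gives the two-sided p-value.
Step 5: p-value = 1.000000; compare to alpha = 0.1. fail to reject H0.

U_X = 8, p = 1.000000, fail to reject H0 at alpha = 0.1.


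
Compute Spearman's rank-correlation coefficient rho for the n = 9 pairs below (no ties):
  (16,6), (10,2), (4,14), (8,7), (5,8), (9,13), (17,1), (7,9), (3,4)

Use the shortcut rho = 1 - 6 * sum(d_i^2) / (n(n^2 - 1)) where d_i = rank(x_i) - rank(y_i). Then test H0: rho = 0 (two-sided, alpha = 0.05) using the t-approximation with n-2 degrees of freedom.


Step 1: Rank x and y separately (midranks; no ties here).
rank(x): 16->8, 10->7, 4->2, 8->5, 5->3, 9->6, 17->9, 7->4, 3->1
rank(y): 6->4, 2->2, 14->9, 7->5, 8->6, 13->8, 1->1, 9->7, 4->3
Step 2: d_i = R_x(i) - R_y(i); compute d_i^2.
  (8-4)^2=16, (7-2)^2=25, (2-9)^2=49, (5-5)^2=0, (3-6)^2=9, (6-8)^2=4, (9-1)^2=64, (4-7)^2=9, (1-3)^2=4
sum(d^2) = 180.
Step 3: rho = 1 - 6*180 / (9*(9^2 - 1)) = 1 - 1080/720 = -0.500000.
Step 4: Under H0, t = rho * sqrt((n-2)/(1-rho^2)) = -1.5275 ~ t(7).
Step 5: Two-sided p-value from the t-distribution with 7 df = 0.170471.
Step 6: alpha = 0.05. fail to reject H0.

rho = -0.5000, p = 0.170471, fail to reject H0 at alpha = 0.05.


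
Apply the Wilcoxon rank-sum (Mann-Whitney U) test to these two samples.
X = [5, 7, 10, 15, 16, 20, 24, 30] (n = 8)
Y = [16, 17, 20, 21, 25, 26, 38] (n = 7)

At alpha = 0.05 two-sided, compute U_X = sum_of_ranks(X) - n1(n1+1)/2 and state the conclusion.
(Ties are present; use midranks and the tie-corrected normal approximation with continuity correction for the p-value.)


Step 1: Combine and sort all 15 observations; assign midranks.
sorted (value, group): (5,X), (7,X), (10,X), (15,X), (16,X), (16,Y), (17,Y), (20,X), (20,Y), (21,Y), (24,X), (25,Y), (26,Y), (30,X), (38,Y)
ranks: 5->1, 7->2, 10->3, 15->4, 16->5.5, 16->5.5, 17->7, 20->8.5, 20->8.5, 21->10, 24->11, 25->12, 26->13, 30->14, 38->15
Step 2: Rank sum for X: R1 = 1 + 2 + 3 + 4 + 5.5 + 8.5 + 11 + 14 = 49.
Step 3: U_X = R1 - n1(n1+1)/2 = 49 - 8*9/2 = 49 - 36 = 13.
       U_Y = n1*n2 - U_X = 56 - 13 = 43.
Step 4: Ties are present, so use the tie-corrected normal approximation (with continuity correction) for the p-value.
Step 5: p-value = 0.092753; compare to alpha = 0.05. fail to reject H0.

U_X = 13, p = 0.092753, fail to reject H0 at alpha = 0.05.


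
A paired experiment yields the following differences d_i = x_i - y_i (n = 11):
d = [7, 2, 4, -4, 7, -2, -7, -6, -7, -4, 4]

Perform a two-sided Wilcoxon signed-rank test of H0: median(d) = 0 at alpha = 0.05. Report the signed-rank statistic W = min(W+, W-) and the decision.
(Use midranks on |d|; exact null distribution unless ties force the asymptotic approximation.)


Step 1: Drop any zero differences (none here) and take |d_i|.
|d| = [7, 2, 4, 4, 7, 2, 7, 6, 7, 4, 4]
Step 2: Midrank |d_i| (ties get averaged ranks).
ranks: |7|->9.5, |2|->1.5, |4|->4.5, |4|->4.5, |7|->9.5, |2|->1.5, |7|->9.5, |6|->7, |7|->9.5, |4|->4.5, |4|->4.5
Step 3: Attach original signs; sum ranks with positive sign and with negative sign.
W+ = 9.5 + 1.5 + 4.5 + 9.5 + 4.5 = 29.5
W- = 4.5 + 1.5 + 9.5 + 7 + 9.5 + 4.5 = 36.5
(Check: W+ + W- = 66 should equal n(n+1)/2 = 66.)
Step 4: Test statistic W = min(W+, W-) = 29.5.
Step 5: Ties in |d|, so use the tie-corrected normal approximation.
        E[W] = n(n+1)/4 = 11*12/4 = 33.
        Tie groups: |d|=2 (t=2), |d|=4 (t=4), |d|=7 (t=4); sum(t^3 - t) = 126.
        Var[W] = n(n+1)(2n+1)/24 - sum(t^3-t)/48 = 3036/24 - 126/48 = 123.875.
        z = (W - E[W]) / sqrt(Var[W]) = (29.5 - 33) / 11.1299 = -0.3145.
        Two-sided p = 2*Phi(z) = 0.753166.
Step 6: alpha = 0.05. fail to reject H0.

W+ = 29.5, W- = 36.5, W = min = 29.5, p = 0.753166, fail to reject H0.


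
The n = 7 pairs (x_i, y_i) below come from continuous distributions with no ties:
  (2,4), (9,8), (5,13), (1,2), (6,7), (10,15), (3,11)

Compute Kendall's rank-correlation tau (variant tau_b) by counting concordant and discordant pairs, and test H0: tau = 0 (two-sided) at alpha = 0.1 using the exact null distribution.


Step 1: Enumerate the 21 unordered pairs (i,j) with i<j and classify each by sign(x_j-x_i) * sign(y_j-y_i).
  (1,2):dx=+7,dy=+4->C; (1,3):dx=+3,dy=+9->C; (1,4):dx=-1,dy=-2->C; (1,5):dx=+4,dy=+3->C
  (1,6):dx=+8,dy=+11->C; (1,7):dx=+1,dy=+7->C; (2,3):dx=-4,dy=+5->D; (2,4):dx=-8,dy=-6->C
  (2,5):dx=-3,dy=-1->C; (2,6):dx=+1,dy=+7->C; (2,7):dx=-6,dy=+3->D; (3,4):dx=-4,dy=-11->C
  (3,5):dx=+1,dy=-6->D; (3,6):dx=+5,dy=+2->C; (3,7):dx=-2,dy=-2->C; (4,5):dx=+5,dy=+5->C
  (4,6):dx=+9,dy=+13->C; (4,7):dx=+2,dy=+9->C; (5,6):dx=+4,dy=+8->C; (5,7):dx=-3,dy=+4->D
  (6,7):dx=-7,dy=-4->C
Step 2: C = 17, D = 4, total pairs = 21.
Step 3: tau = (C - D)/(n(n-1)/2) = (17 - 4)/21 = 0.619048.
Step 4: Exact two-sided p-value (enumerate n! = 5040 permutations of y under H0): p = 0.069048.
Step 5: alpha = 0.1. reject H0.

tau_b = 0.6190 (C=17, D=4), p = 0.069048, reject H0.


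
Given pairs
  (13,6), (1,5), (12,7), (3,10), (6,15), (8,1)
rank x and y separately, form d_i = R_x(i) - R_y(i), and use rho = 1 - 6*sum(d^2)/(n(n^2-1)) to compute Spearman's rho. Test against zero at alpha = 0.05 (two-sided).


Step 1: Rank x and y separately (midranks; no ties here).
rank(x): 13->6, 1->1, 12->5, 3->2, 6->3, 8->4
rank(y): 6->3, 5->2, 7->4, 10->5, 15->6, 1->1
Step 2: d_i = R_x(i) - R_y(i); compute d_i^2.
  (6-3)^2=9, (1-2)^2=1, (5-4)^2=1, (2-5)^2=9, (3-6)^2=9, (4-1)^2=9
sum(d^2) = 38.
Step 3: rho = 1 - 6*38 / (6*(6^2 - 1)) = 1 - 228/210 = -0.085714.
Step 4: Under H0, t = rho * sqrt((n-2)/(1-rho^2)) = -0.1721 ~ t(4).
Step 5: Two-sided p-value from the t-distribution with 4 df = 0.871743.
Step 6: alpha = 0.05. fail to reject H0.

rho = -0.0857, p = 0.871743, fail to reject H0 at alpha = 0.05.


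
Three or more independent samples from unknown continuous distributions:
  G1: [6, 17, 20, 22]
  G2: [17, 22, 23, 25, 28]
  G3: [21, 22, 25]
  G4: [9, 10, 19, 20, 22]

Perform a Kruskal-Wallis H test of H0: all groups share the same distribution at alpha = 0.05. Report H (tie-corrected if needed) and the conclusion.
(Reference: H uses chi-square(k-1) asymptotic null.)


Step 1: Combine all N = 17 observations and assign midranks.
sorted (value, group, rank): (6,G1,1), (9,G4,2), (10,G4,3), (17,G1,4.5), (17,G2,4.5), (19,G4,6), (20,G1,7.5), (20,G4,7.5), (21,G3,9), (22,G1,11.5), (22,G2,11.5), (22,G3,11.5), (22,G4,11.5), (23,G2,14), (25,G2,15.5), (25,G3,15.5), (28,G2,17)
Step 2: Sum ranks within each group.
R_1 = 24.5 (n_1 = 4)
R_2 = 62.5 (n_2 = 5)
R_3 = 36 (n_3 = 3)
R_4 = 30 (n_4 = 5)
Step 3: H = 12/(N(N+1)) * sum(R_i^2/n_i) - 3(N+1)
     = 12/(17*18) * (24.5^2/4 + 62.5^2/5 + 36^2/3 + 30^2/5) - 3*18
     = 0.039216 * 1543.31 - 54
     = 6.522059.
Step 4: Ties present; correction factor C = 1 - 78/(17^3 - 17) = 0.984069. Corrected H = 6.522059 / 0.984069 = 6.627646.
Step 5: Under H0, H ~ chi^2(3); p-value = 0.084762.
Step 6: alpha = 0.05. fail to reject H0.

H = 6.6276, df = 3, p = 0.084762, fail to reject H0.


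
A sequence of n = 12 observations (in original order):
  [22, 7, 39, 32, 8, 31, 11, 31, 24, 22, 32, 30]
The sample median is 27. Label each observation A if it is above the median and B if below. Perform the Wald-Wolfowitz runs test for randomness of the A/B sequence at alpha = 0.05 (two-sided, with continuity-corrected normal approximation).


Step 1: Compute median = 27; label A = above, B = below.
Labels in order: BBAABABABBAA  (n_A = 6, n_B = 6)
Step 2: Count runs R = 8.
Step 3: Under H0 (random ordering), E[R] = 2*n_A*n_B/(n_A+n_B) + 1 = 2*6*6/12 + 1 = 7.0000.
        Var[R] = 2*n_A*n_B*(2*n_A*n_B - n_A - n_B) / ((n_A+n_B)^2 * (n_A+n_B-1)) = 4320/1584 = 2.7273.
        SD[R] = 1.6514.
Step 4: Continuity-corrected z = (R - 0.5 - E[R]) / SD[R] = (8 - 0.5 - 7.0000) / 1.6514 = 0.3028.
Step 5: Two-sided p-value via normal approximation = 2*(1 - Phi(|z|)) = 0.762069.
Step 6: alpha = 0.05. fail to reject H0.

R = 8, z = 0.3028, p = 0.762069, fail to reject H0.


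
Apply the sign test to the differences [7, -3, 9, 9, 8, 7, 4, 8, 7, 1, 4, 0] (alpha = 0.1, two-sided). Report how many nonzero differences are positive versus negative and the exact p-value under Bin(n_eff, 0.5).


Step 1: Discard zero differences. Original n = 12; n_eff = number of nonzero differences = 11.
Nonzero differences (with sign): +7, -3, +9, +9, +8, +7, +4, +8, +7, +1, +4
Step 2: Count signs: positive = 10, negative = 1.
Step 3: Under H0: P(positive) = 0.5, so the number of positives S ~ Bin(11, 0.5).
Step 4: Two-sided exact p-value = sum of Bin(11,0.5) probabilities at or below the observed probability = 0.011719.
Step 5: alpha = 0.1. reject H0.

n_eff = 11, pos = 10, neg = 1, p = 0.011719, reject H0.


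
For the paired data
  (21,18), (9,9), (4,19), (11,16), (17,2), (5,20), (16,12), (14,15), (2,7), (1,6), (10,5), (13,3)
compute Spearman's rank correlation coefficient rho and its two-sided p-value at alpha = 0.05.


Step 1: Rank x and y separately (midranks; no ties here).
rank(x): 21->12, 9->5, 4->3, 11->7, 17->11, 5->4, 16->10, 14->9, 2->2, 1->1, 10->6, 13->8
rank(y): 18->10, 9->6, 19->11, 16->9, 2->1, 20->12, 12->7, 15->8, 7->5, 6->4, 5->3, 3->2
Step 2: d_i = R_x(i) - R_y(i); compute d_i^2.
  (12-10)^2=4, (5-6)^2=1, (3-11)^2=64, (7-9)^2=4, (11-1)^2=100, (4-12)^2=64, (10-7)^2=9, (9-8)^2=1, (2-5)^2=9, (1-4)^2=9, (6-3)^2=9, (8-2)^2=36
sum(d^2) = 310.
Step 3: rho = 1 - 6*310 / (12*(12^2 - 1)) = 1 - 1860/1716 = -0.083916.
Step 4: Under H0, t = rho * sqrt((n-2)/(1-rho^2)) = -0.2663 ~ t(10).
Step 5: Two-sided p-value from the t-distribution with 10 df = 0.795415.
Step 6: alpha = 0.05. fail to reject H0.

rho = -0.0839, p = 0.795415, fail to reject H0 at alpha = 0.05.


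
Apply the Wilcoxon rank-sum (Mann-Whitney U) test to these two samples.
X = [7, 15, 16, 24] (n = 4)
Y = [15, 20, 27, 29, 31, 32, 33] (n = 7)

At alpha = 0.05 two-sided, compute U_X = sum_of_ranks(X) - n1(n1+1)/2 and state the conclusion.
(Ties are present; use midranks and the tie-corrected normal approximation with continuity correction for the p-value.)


Step 1: Combine and sort all 11 observations; assign midranks.
sorted (value, group): (7,X), (15,X), (15,Y), (16,X), (20,Y), (24,X), (27,Y), (29,Y), (31,Y), (32,Y), (33,Y)
ranks: 7->1, 15->2.5, 15->2.5, 16->4, 20->5, 24->6, 27->7, 29->8, 31->9, 32->10, 33->11
Step 2: Rank sum for X: R1 = 1 + 2.5 + 4 + 6 = 13.5.
Step 3: U_X = R1 - n1(n1+1)/2 = 13.5 - 4*5/2 = 13.5 - 10 = 3.5.
       U_Y = n1*n2 - U_X = 28 - 3.5 = 24.5.
Step 4: Ties are present, so use the tie-corrected normal approximation (with continuity correction) for the p-value.
Step 5: p-value = 0.058207; compare to alpha = 0.05. fail to reject H0.

U_X = 3.5, p = 0.058207, fail to reject H0 at alpha = 0.05.


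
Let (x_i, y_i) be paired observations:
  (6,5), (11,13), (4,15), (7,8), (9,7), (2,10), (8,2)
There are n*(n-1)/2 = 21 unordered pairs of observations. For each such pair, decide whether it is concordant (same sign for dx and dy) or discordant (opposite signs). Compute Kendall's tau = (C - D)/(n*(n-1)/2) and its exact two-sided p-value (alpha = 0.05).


Step 1: Enumerate the 21 unordered pairs (i,j) with i<j and classify each by sign(x_j-x_i) * sign(y_j-y_i).
  (1,2):dx=+5,dy=+8->C; (1,3):dx=-2,dy=+10->D; (1,4):dx=+1,dy=+3->C; (1,5):dx=+3,dy=+2->C
  (1,6):dx=-4,dy=+5->D; (1,7):dx=+2,dy=-3->D; (2,3):dx=-7,dy=+2->D; (2,4):dx=-4,dy=-5->C
  (2,5):dx=-2,dy=-6->C; (2,6):dx=-9,dy=-3->C; (2,7):dx=-3,dy=-11->C; (3,4):dx=+3,dy=-7->D
  (3,5):dx=+5,dy=-8->D; (3,6):dx=-2,dy=-5->C; (3,7):dx=+4,dy=-13->D; (4,5):dx=+2,dy=-1->D
  (4,6):dx=-5,dy=+2->D; (4,7):dx=+1,dy=-6->D; (5,6):dx=-7,dy=+3->D; (5,7):dx=-1,dy=-5->C
  (6,7):dx=+6,dy=-8->D
Step 2: C = 9, D = 12, total pairs = 21.
Step 3: tau = (C - D)/(n(n-1)/2) = (9 - 12)/21 = -0.142857.
Step 4: Exact two-sided p-value (enumerate n! = 5040 permutations of y under H0): p = 0.772619.
Step 5: alpha = 0.05. fail to reject H0.

tau_b = -0.1429 (C=9, D=12), p = 0.772619, fail to reject H0.


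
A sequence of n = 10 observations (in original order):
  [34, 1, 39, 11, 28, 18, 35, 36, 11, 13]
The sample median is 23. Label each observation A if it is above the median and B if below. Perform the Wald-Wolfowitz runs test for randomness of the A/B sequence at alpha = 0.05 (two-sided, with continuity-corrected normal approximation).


Step 1: Compute median = 23; label A = above, B = below.
Labels in order: ABABABAABB  (n_A = 5, n_B = 5)
Step 2: Count runs R = 8.
Step 3: Under H0 (random ordering), E[R] = 2*n_A*n_B/(n_A+n_B) + 1 = 2*5*5/10 + 1 = 6.0000.
        Var[R] = 2*n_A*n_B*(2*n_A*n_B - n_A - n_B) / ((n_A+n_B)^2 * (n_A+n_B-1)) = 2000/900 = 2.2222.
        SD[R] = 1.4907.
Step 4: Continuity-corrected z = (R - 0.5 - E[R]) / SD[R] = (8 - 0.5 - 6.0000) / 1.4907 = 1.0062.
Step 5: Two-sided p-value via normal approximation = 2*(1 - Phi(|z|)) = 0.314305.
Step 6: alpha = 0.05. fail to reject H0.

R = 8, z = 1.0062, p = 0.314305, fail to reject H0.


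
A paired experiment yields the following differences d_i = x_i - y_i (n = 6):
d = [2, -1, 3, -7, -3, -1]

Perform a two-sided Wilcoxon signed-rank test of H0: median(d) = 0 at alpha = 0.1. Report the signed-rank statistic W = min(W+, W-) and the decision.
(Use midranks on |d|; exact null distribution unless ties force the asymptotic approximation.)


Step 1: Drop any zero differences (none here) and take |d_i|.
|d| = [2, 1, 3, 7, 3, 1]
Step 2: Midrank |d_i| (ties get averaged ranks).
ranks: |2|->3, |1|->1.5, |3|->4.5, |7|->6, |3|->4.5, |1|->1.5
Step 3: Attach original signs; sum ranks with positive sign and with negative sign.
W+ = 3 + 4.5 = 7.5
W- = 1.5 + 6 + 4.5 + 1.5 = 13.5
(Check: W+ + W- = 21 should equal n(n+1)/2 = 21.)
Step 4: Test statistic W = min(W+, W-) = 7.5.
Step 5: Ties in |d|, so use the tie-corrected normal approximation.
        E[W] = n(n+1)/4 = 6*7/4 = 10.5.
        Tie groups: |d|=1 (t=2), |d|=3 (t=2); sum(t^3 - t) = 12.
        Var[W] = n(n+1)(2n+1)/24 - sum(t^3-t)/48 = 546/24 - 12/48 = 22.5.
        z = (W - E[W]) / sqrt(Var[W]) = (7.5 - 10.5) / 4.7434 = -0.6325.
        Two-sided p = 2*Phi(z) = 0.527089.
Step 6: alpha = 0.1. fail to reject H0.

W+ = 7.5, W- = 13.5, W = min = 7.5, p = 0.527089, fail to reject H0.


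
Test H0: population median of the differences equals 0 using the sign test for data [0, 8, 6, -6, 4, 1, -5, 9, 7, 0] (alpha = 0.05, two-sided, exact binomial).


Step 1: Discard zero differences. Original n = 10; n_eff = number of nonzero differences = 8.
Nonzero differences (with sign): +8, +6, -6, +4, +1, -5, +9, +7
Step 2: Count signs: positive = 6, negative = 2.
Step 3: Under H0: P(positive) = 0.5, so the number of positives S ~ Bin(8, 0.5).
Step 4: Two-sided exact p-value = sum of Bin(8,0.5) probabilities at or below the observed probability = 0.289062.
Step 5: alpha = 0.05. fail to reject H0.

n_eff = 8, pos = 6, neg = 2, p = 0.289062, fail to reject H0.


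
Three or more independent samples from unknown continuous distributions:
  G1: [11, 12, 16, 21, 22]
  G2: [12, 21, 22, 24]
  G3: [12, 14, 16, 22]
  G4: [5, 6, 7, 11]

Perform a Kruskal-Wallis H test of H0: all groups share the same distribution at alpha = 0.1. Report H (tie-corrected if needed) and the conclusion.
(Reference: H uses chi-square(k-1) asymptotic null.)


Step 1: Combine all N = 17 observations and assign midranks.
sorted (value, group, rank): (5,G4,1), (6,G4,2), (7,G4,3), (11,G1,4.5), (11,G4,4.5), (12,G1,7), (12,G2,7), (12,G3,7), (14,G3,9), (16,G1,10.5), (16,G3,10.5), (21,G1,12.5), (21,G2,12.5), (22,G1,15), (22,G2,15), (22,G3,15), (24,G2,17)
Step 2: Sum ranks within each group.
R_1 = 49.5 (n_1 = 5)
R_2 = 51.5 (n_2 = 4)
R_3 = 41.5 (n_3 = 4)
R_4 = 10.5 (n_4 = 4)
Step 3: H = 12/(N(N+1)) * sum(R_i^2/n_i) - 3(N+1)
     = 12/(17*18) * (49.5^2/5 + 51.5^2/4 + 41.5^2/4 + 10.5^2/4) - 3*18
     = 0.039216 * 1611.24 - 54
     = 9.185784.
Step 4: Ties present; correction factor C = 1 - 66/(17^3 - 17) = 0.986520. Corrected H = 9.185784 / 0.986520 = 9.311304.
Step 5: Under H0, H ~ chi^2(3); p-value = 0.025426.
Step 6: alpha = 0.1. reject H0.

H = 9.3113, df = 3, p = 0.025426, reject H0.


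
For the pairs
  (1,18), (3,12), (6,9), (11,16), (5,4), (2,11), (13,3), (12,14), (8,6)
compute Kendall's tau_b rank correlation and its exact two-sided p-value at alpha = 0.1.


Step 1: Enumerate the 36 unordered pairs (i,j) with i<j and classify each by sign(x_j-x_i) * sign(y_j-y_i).
  (1,2):dx=+2,dy=-6->D; (1,3):dx=+5,dy=-9->D; (1,4):dx=+10,dy=-2->D; (1,5):dx=+4,dy=-14->D
  (1,6):dx=+1,dy=-7->D; (1,7):dx=+12,dy=-15->D; (1,8):dx=+11,dy=-4->D; (1,9):dx=+7,dy=-12->D
  (2,3):dx=+3,dy=-3->D; (2,4):dx=+8,dy=+4->C; (2,5):dx=+2,dy=-8->D; (2,6):dx=-1,dy=-1->C
  (2,7):dx=+10,dy=-9->D; (2,8):dx=+9,dy=+2->C; (2,9):dx=+5,dy=-6->D; (3,4):dx=+5,dy=+7->C
  (3,5):dx=-1,dy=-5->C; (3,6):dx=-4,dy=+2->D; (3,7):dx=+7,dy=-6->D; (3,8):dx=+6,dy=+5->C
  (3,9):dx=+2,dy=-3->D; (4,5):dx=-6,dy=-12->C; (4,6):dx=-9,dy=-5->C; (4,7):dx=+2,dy=-13->D
  (4,8):dx=+1,dy=-2->D; (4,9):dx=-3,dy=-10->C; (5,6):dx=-3,dy=+7->D; (5,7):dx=+8,dy=-1->D
  (5,8):dx=+7,dy=+10->C; (5,9):dx=+3,dy=+2->C; (6,7):dx=+11,dy=-8->D; (6,8):dx=+10,dy=+3->C
  (6,9):dx=+6,dy=-5->D; (7,8):dx=-1,dy=+11->D; (7,9):dx=-5,dy=+3->D; (8,9):dx=-4,dy=-8->C
Step 2: C = 13, D = 23, total pairs = 36.
Step 3: tau = (C - D)/(n(n-1)/2) = (13 - 23)/36 = -0.277778.
Step 4: Exact two-sided p-value (enumerate n! = 362880 permutations of y under H0): p = 0.358488.
Step 5: alpha = 0.1. fail to reject H0.

tau_b = -0.2778 (C=13, D=23), p = 0.358488, fail to reject H0.
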